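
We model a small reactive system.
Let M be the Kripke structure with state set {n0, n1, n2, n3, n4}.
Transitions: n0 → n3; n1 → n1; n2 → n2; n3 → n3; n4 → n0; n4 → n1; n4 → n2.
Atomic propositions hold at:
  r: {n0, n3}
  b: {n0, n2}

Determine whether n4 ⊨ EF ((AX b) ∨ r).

Yes

Sat(AX b) = {s : every successor in {n0, n2}} = {n2}
Sat((AX b) ∨ r) = {n0, n2, n3}
EF ((AX b) ∨ r): least fixpoint, start Z0 = {n0, n2, n3}, add states with some successor in Z. Z1 = {n0, n2, n3, n4}; fixed.
Sat(EF ((AX b) ∨ r)) = {n0, n2, n3, n4}
n4 ∈ Sat(EF ((AX b) ∨ r)) = {n0, n2, n3, n4}, so the formula holds at n4.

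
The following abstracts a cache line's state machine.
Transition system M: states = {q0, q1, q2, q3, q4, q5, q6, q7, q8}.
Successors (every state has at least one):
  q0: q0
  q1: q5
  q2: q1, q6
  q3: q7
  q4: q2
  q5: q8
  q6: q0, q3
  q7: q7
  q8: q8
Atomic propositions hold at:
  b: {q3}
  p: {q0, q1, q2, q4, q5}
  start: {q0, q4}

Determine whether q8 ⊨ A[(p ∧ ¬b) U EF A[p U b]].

No

Sat(¬b) = {q0, q1, q2, q4, q5, q6, q7, q8}
Sat(p ∧ ¬b) = {q0, q1, q2, q4, q5}
A[p U b]: least fixpoint, start Z0 = Sat(b) = {q3}, add states in Sat(p) with every successor in Z. Already a fixed point.
Sat(A[p U b]) = {q3}
EF A[p U b]: least fixpoint, start Z0 = {q3}, add states with some successor in Z. Z1 = {q3, q6}; Z2 = {q2, q3, q6}; Z3 = {q2, q3, q4, q6}; fixed.
Sat(EF A[p U b]) = {q2, q3, q4, q6}
A[(p ∧ ¬b) U EF A[p U b]]: least fixpoint, start Z0 = Sat(EF A[p U b]) = {q2, q3, q4, q6}, add states in Sat(p ∧ ¬b) with every successor in Z. Already a fixed point.
Sat(A[(p ∧ ¬b) U EF A[p U b]]) = {q2, q3, q4, q6}
q8 ∉ Sat(A[(p ∧ ¬b) U EF A[p U b]]) = {q2, q3, q4, q6}, so the formula does not hold at q8.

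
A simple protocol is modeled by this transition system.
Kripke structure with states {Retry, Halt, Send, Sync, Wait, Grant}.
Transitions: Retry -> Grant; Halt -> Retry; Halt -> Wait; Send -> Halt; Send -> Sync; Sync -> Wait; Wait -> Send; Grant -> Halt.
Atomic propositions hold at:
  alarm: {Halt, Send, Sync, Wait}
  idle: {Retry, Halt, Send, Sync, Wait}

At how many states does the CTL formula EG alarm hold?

4

EG alarm: greatest fixpoint, start Z0 = {Halt, Send, Sync, Wait}, keep only states in Sat with some successor in Z. Already a fixed point.
Sat(EG alarm) = {Halt, Send, Sync, Wait}
|Sat(EG alarm)| = |{Halt, Send, Sync, Wait}| = 4.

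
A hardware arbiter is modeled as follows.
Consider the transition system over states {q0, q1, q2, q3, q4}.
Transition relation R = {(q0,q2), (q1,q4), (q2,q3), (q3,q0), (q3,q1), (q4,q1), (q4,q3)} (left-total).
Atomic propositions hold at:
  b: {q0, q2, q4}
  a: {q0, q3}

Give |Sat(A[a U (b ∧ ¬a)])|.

3

Sat(¬a) = {q1, q2, q4}
Sat(b ∧ ¬a) = {q2, q4}
A[a U (b ∧ ¬a)]: least fixpoint, start Z0 = Sat((b ∧ ¬a)) = {q2, q4}, add states in Sat(a) with every successor in Z. Z1 = {q0, q2, q4}; fixed.
Sat(A[a U (b ∧ ¬a)]) = {q0, q2, q4}
|Sat(A[a U (b ∧ ¬a)])| = |{q0, q2, q4}| = 3.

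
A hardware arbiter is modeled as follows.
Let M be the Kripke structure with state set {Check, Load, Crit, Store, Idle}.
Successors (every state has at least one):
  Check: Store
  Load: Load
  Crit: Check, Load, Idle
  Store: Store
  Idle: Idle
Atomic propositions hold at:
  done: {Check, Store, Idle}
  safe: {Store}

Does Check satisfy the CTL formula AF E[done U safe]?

E[done U safe]: least fixpoint, start Z0 = Sat(safe) = {Store}, add states in Sat(done) with some successor in Z. Z1 = {Check, Store}; fixed.
Sat(E[done U safe]) = {Check, Store}
AF E[done U safe]: least fixpoint, start Z0 = {Check, Store}, add states with every successor in Z. Already a fixed point.
Sat(AF E[done U safe]) = {Check, Store}
Check ∈ Sat(AF E[done U safe]) = {Check, Store}, so the formula holds at Check.

Yes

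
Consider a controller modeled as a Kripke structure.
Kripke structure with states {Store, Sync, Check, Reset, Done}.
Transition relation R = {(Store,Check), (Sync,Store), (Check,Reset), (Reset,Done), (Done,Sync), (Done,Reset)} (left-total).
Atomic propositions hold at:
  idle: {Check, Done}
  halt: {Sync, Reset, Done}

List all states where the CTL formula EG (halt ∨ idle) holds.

{Check, Reset, Done}

Sat(halt ∨ idle) = {Sync, Check, Reset, Done}
EG (halt ∨ idle): greatest fixpoint, start Z0 = {Sync, Check, Reset, Done}, keep only states in Sat with some successor in Z. Z1 = {Check, Reset, Done}; fixed.
Sat(EG (halt ∨ idle)) = {Check, Reset, Done}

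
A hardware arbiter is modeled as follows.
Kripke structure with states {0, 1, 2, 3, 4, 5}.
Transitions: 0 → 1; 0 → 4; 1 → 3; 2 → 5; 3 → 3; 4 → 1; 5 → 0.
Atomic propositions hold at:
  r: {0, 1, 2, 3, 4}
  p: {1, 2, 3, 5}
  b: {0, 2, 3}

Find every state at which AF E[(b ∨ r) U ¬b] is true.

{0, 1, 2, 4, 5}

Sat(b ∨ r) = {0, 1, 2, 3, 4}
Sat(¬b) = {1, 4, 5}
E[(b ∨ r) U ¬b]: least fixpoint, start Z0 = Sat(¬b) = {1, 4, 5}, add states in Sat(b ∨ r) with some successor in Z. Z1 = {0, 1, 2, 4, 5}; fixed.
Sat(E[(b ∨ r) U ¬b]) = {0, 1, 2, 4, 5}
AF E[(b ∨ r) U ¬b]: least fixpoint, start Z0 = {0, 1, 2, 4, 5}, add states with every successor in Z. Already a fixed point.
Sat(AF E[(b ∨ r) U ¬b]) = {0, 1, 2, 4, 5}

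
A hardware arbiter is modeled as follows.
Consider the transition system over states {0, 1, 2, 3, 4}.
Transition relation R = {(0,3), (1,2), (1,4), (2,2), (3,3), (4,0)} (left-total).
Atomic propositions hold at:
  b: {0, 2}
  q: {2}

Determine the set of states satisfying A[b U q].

{2}

A[b U q]: least fixpoint, start Z0 = Sat(q) = {2}, add states in Sat(b) with every successor in Z. Already a fixed point.
Sat(A[b U q]) = {2}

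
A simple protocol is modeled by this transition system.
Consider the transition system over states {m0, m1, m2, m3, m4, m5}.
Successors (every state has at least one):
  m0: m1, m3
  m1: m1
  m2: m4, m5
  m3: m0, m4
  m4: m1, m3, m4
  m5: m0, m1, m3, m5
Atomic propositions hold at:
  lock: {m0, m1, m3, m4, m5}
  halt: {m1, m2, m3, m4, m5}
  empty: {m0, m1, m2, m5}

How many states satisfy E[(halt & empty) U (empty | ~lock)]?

4

Sat(halt & empty) = {m1, m2, m5}
Sat(~lock) = {m2}
Sat(empty | ~lock) = {m0, m1, m2, m5}
E[(halt & empty) U (empty | ~lock)]: least fixpoint, start Z0 = Sat((empty | ~lock)) = {m0, m1, m2, m5}, add states in Sat(halt & empty) with some successor in Z. Already a fixed point.
Sat(E[(halt & empty) U (empty | ~lock)]) = {m0, m1, m2, m5}
|Sat(E[(halt & empty) U (empty | ~lock)])| = |{m0, m1, m2, m5}| = 4.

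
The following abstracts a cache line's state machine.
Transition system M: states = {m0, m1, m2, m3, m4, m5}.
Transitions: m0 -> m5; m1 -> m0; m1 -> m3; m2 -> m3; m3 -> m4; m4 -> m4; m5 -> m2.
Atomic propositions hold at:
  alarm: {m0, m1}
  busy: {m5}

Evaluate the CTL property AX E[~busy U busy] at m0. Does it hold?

Yes

Sat(~busy) = {m0, m1, m2, m3, m4}
E[~busy U busy]: least fixpoint, start Z0 = Sat(busy) = {m5}, add states in Sat(~busy) with some successor in Z. Z1 = {m0, m5}; Z2 = {m0, m1, m5}; fixed.
Sat(E[~busy U busy]) = {m0, m1, m5}
Sat(AX E[~busy U busy]) = {s : every successor in {m0, m1, m5}} = {m0}
m0 ∈ Sat(AX E[~busy U busy]) = {m0}, so the formula holds at m0.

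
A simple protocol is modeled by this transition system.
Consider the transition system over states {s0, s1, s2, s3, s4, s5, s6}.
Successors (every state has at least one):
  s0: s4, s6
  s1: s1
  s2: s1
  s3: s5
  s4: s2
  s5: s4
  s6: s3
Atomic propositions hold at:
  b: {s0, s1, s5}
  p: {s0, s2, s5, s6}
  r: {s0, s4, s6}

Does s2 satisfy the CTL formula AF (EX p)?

Sat(EX p) = {s : some successor in {s0, s2, s5, s6}} = {s0, s3, s4}
AF (EX p): least fixpoint, start Z0 = {s0, s3, s4}, add states with every successor in Z. Z1 = {s0, s3, s4, s5, s6}; fixed.
Sat(AF (EX p)) = {s0, s3, s4, s5, s6}
s2 ∉ Sat(AF (EX p)) = {s0, s3, s4, s5, s6}, so the formula does not hold at s2.

No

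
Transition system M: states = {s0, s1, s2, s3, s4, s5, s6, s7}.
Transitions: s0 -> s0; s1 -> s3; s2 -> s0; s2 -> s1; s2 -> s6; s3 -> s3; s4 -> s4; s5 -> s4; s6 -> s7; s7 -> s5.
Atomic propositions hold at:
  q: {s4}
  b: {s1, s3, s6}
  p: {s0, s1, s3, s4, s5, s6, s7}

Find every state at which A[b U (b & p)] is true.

{s1, s3, s6}

Sat(b & p) = {s1, s3, s6}
A[b U (b & p)]: least fixpoint, start Z0 = Sat((b & p)) = {s1, s3, s6}, add states in Sat(b) with every successor in Z. Already a fixed point.
Sat(A[b U (b & p)]) = {s1, s3, s6}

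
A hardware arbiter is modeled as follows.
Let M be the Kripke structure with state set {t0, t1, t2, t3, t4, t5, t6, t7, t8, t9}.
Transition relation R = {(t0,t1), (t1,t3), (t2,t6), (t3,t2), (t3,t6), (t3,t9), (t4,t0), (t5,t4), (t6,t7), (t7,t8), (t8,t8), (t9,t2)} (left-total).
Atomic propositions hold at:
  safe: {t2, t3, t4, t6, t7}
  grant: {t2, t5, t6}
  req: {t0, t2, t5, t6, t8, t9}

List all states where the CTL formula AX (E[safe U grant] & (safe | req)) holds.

{t1, t2, t9}

E[safe U grant]: least fixpoint, start Z0 = Sat(grant) = {t2, t5, t6}, add states in Sat(safe) with some successor in Z. Z1 = {t2, t3, t5, t6}; fixed.
Sat(E[safe U grant]) = {t2, t3, t5, t6}
Sat(safe | req) = {t0, t2, t3, t4, t5, t6, t7, t8, t9}
Sat(E[safe U grant] & (safe | req)) = {t2, t3, t5, t6}
Sat(AX (E[safe U grant] & (safe | req))) = {s : every successor in {t2, t3, t5, t6}} = {t1, t2, t9}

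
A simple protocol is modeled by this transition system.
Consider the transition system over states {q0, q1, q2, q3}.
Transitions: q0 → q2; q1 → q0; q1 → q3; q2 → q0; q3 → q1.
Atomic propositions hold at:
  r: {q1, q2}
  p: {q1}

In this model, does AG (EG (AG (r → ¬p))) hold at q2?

Yes

Sat(¬p) = {q0, q2, q3}
Sat(r → ¬p) = {q0, q2, q3}
AG (r → ¬p): greatest fixpoint, start Z0 = {q0, q2, q3}, keep only states in Sat with every successor in Z. Z1 = {q0, q2}; fixed.
Sat(AG (r → ¬p)) = {q0, q2}
EG (AG (r → ¬p)): greatest fixpoint, start Z0 = {q0, q2}, keep only states in Sat with some successor in Z. Already a fixed point.
Sat(EG (AG (r → ¬p))) = {q0, q2}
AG (EG (AG (r → ¬p))): greatest fixpoint, start Z0 = {q0, q2}, keep only states in Sat with every successor in Z. Already a fixed point.
Sat(AG (EG (AG (r → ¬p)))) = {q0, q2}
q2 ∈ Sat(AG (EG (AG (r → ¬p)))) = {q0, q2}, so the formula holds at q2.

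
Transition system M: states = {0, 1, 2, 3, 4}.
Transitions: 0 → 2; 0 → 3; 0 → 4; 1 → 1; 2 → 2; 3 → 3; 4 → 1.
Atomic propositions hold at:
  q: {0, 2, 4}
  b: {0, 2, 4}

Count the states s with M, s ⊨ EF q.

EF q: least fixpoint, start Z0 = {0, 2, 4}, add states with some successor in Z. Already a fixed point.
Sat(EF q) = {0, 2, 4}
|Sat(EF q)| = |{0, 2, 4}| = 3.

3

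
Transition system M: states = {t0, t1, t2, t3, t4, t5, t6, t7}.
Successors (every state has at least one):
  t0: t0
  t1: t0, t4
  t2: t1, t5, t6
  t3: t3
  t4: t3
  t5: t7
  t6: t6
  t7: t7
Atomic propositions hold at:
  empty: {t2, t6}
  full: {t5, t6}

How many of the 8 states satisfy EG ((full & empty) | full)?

1

Sat(full & empty) = {t6}
Sat((full & empty) | full) = {t5, t6}
EG ((full & empty) | full): greatest fixpoint, start Z0 = {t5, t6}, keep only states in Sat with some successor in Z. Z1 = {t6}; fixed.
Sat(EG ((full & empty) | full)) = {t6}
|Sat(EG ((full & empty) | full))| = |{t6}| = 1.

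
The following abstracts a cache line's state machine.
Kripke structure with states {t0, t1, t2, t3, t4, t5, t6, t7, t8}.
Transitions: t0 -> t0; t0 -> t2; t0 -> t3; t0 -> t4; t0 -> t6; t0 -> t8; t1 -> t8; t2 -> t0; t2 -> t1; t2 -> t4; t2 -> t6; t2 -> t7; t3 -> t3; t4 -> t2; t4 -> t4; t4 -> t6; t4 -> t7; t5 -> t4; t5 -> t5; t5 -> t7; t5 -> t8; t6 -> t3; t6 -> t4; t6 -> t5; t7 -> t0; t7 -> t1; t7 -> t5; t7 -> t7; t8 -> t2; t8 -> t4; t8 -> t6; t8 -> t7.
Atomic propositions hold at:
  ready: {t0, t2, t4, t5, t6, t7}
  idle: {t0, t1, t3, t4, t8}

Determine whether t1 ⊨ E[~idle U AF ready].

Yes

Sat(~idle) = {t2, t5, t6, t7}
AF ready: least fixpoint, start Z0 = {t0, t2, t4, t5, t6, t7}, add states with every successor in Z. Z1 = {t0, t2, t4, t5, t6, t7, t8}; Z2 = {t0, t1, t2, t4, t5, t6, t7, t8}; fixed.
Sat(AF ready) = {t0, t1, t2, t4, t5, t6, t7, t8}
E[~idle U AF ready]: least fixpoint, start Z0 = Sat(AF ready) = {t0, t1, t2, t4, t5, t6, t7, t8}, add states in Sat(~idle) with some successor in Z. Already a fixed point.
Sat(E[~idle U AF ready]) = {t0, t1, t2, t4, t5, t6, t7, t8}
t1 ∈ Sat(E[~idle U AF ready]) = {t0, t1, t2, t4, t5, t6, t7, t8}, so the formula holds at t1.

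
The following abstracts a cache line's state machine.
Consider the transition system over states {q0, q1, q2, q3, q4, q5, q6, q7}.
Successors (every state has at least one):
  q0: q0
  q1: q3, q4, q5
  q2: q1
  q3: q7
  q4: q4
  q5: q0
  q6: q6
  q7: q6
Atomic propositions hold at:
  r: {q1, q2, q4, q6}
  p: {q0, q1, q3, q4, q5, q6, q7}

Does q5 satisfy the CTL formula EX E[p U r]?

No

E[p U r]: least fixpoint, start Z0 = Sat(r) = {q1, q2, q4, q6}, add states in Sat(p) with some successor in Z. Z1 = {q1, q2, q4, q6, q7}; Z2 = {q1, q2, q3, q4, q6, q7}; fixed.
Sat(E[p U r]) = {q1, q2, q3, q4, q6, q7}
Sat(EX E[p U r]) = {s : some successor in {q1, q2, q3, q4, q6, q7}} = {q1, q2, q3, q4, q6, q7}
q5 ∉ Sat(EX E[p U r]) = {q1, q2, q3, q4, q6, q7}, so the formula does not hold at q5.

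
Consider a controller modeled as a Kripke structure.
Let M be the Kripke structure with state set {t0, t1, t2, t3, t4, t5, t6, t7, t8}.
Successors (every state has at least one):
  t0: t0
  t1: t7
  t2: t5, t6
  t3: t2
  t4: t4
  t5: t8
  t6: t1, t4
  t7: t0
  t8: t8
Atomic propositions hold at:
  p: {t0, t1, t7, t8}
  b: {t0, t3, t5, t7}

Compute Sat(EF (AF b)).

AF b: least fixpoint, start Z0 = {t0, t3, t5, t7}, add states with every successor in Z. Z1 = {t0, t1, t3, t5, t7}; fixed.
Sat(AF b) = {t0, t1, t3, t5, t7}
EF (AF b): least fixpoint, start Z0 = {t0, t1, t3, t5, t7}, add states with some successor in Z. Z1 = {t0, t1, t2, t3, t5, t6, t7}; fixed.
Sat(EF (AF b)) = {t0, t1, t2, t3, t5, t6, t7}

{t0, t1, t2, t3, t5, t6, t7}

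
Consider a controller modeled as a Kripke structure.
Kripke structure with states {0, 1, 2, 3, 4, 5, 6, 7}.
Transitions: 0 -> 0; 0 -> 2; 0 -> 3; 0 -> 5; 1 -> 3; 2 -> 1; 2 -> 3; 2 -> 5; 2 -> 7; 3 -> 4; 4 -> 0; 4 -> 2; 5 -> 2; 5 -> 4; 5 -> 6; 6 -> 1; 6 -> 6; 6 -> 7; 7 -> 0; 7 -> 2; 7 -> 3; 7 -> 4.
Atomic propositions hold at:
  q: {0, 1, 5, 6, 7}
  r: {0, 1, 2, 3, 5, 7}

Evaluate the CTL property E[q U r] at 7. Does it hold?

Yes

E[q U r]: least fixpoint, start Z0 = Sat(r) = {0, 1, 2, 3, 5, 7}, add states in Sat(q) with some successor in Z. Z1 = {0, 1, 2, 3, 5, 6, 7}; fixed.
Sat(E[q U r]) = {0, 1, 2, 3, 5, 6, 7}
7 ∈ Sat(E[q U r]) = {0, 1, 2, 3, 5, 6, 7}, so the formula holds at 7.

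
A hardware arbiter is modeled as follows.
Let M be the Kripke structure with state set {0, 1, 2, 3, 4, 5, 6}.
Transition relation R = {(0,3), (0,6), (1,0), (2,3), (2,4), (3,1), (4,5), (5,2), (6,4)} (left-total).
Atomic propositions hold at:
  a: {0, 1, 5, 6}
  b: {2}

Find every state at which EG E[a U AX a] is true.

{0, 1, 3}

Sat(AX a) = {s : every successor in {0, 1, 5, 6}} = {1, 3, 4}
E[a U AX a]: least fixpoint, start Z0 = Sat(AX a) = {1, 3, 4}, add states in Sat(a) with some successor in Z. Z1 = {0, 1, 3, 4, 6}; fixed.
Sat(E[a U AX a]) = {0, 1, 3, 4, 6}
EG E[a U AX a]: greatest fixpoint, start Z0 = {0, 1, 3, 4, 6}, keep only states in Sat with some successor in Z. Z1 = {0, 1, 3, 6}; Z2 = {0, 1, 3}; fixed.
Sat(EG E[a U AX a]) = {0, 1, 3}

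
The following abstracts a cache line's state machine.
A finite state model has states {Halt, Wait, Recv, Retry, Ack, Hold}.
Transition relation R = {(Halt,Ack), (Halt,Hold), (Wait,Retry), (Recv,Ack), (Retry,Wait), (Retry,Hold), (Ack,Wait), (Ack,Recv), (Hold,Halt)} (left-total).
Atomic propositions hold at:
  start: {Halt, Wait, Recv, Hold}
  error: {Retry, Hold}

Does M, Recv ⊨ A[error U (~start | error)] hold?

Sat(~start) = {Retry, Ack}
Sat(~start | error) = {Retry, Ack, Hold}
A[error U (~start | error)]: least fixpoint, start Z0 = Sat((~start | error)) = {Retry, Ack, Hold}, add states in Sat(error) with every successor in Z. Already a fixed point.
Sat(A[error U (~start | error)]) = {Retry, Ack, Hold}
Recv ∉ Sat(A[error U (~start | error)]) = {Retry, Ack, Hold}, so the formula does not hold at Recv.

No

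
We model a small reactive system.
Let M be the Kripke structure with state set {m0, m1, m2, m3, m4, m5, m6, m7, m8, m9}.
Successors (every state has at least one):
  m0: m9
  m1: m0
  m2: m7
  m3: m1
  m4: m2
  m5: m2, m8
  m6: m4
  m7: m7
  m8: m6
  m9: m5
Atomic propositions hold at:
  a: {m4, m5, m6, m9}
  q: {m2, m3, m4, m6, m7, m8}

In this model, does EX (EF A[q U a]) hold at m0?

A[q U a]: least fixpoint, start Z0 = Sat(a) = {m4, m5, m6, m9}, add states in Sat(q) with every successor in Z. Z1 = {m4, m5, m6, m8, m9}; fixed.
Sat(A[q U a]) = {m4, m5, m6, m8, m9}
EF A[q U a]: least fixpoint, start Z0 = {m4, m5, m6, m8, m9}, add states with some successor in Z. Z1 = {m0, m4, m5, m6, m8, m9}; Z2 = {m0, m1, m4, m5, m6, m8, m9}; Z3 = {m0, m1, m3, m4, m5, m6, m8, m9}; fixed.
Sat(EF A[q U a]) = {m0, m1, m3, m4, m5, m6, m8, m9}
Sat(EX (EF A[q U a])) = {s : some successor in {m0, m1, m3, m4, m5, m6, m8, m9}} = {m0, m1, m3, m5, m6, m8, m9}
m0 ∈ Sat(EX (EF A[q U a])) = {m0, m1, m3, m5, m6, m8, m9}, so the formula holds at m0.

Yes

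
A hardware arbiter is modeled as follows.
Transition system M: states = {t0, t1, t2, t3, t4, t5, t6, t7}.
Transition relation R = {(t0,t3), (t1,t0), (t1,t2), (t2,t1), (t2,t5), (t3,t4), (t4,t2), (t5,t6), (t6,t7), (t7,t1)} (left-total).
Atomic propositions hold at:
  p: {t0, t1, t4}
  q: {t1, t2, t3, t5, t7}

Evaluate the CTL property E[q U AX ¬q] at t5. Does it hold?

Yes

Sat(¬q) = {t0, t4, t6}
Sat(AX ¬q) = {s : every successor in {t0, t4, t6}} = {t3, t5}
E[q U AX ¬q]: least fixpoint, start Z0 = Sat(AX ¬q) = {t3, t5}, add states in Sat(q) with some successor in Z. Z1 = {t2, t3, t5}; Z2 = {t1, t2, t3, t5}; Z3 = {t1, t2, t3, t5, t7}; fixed.
Sat(E[q U AX ¬q]) = {t1, t2, t3, t5, t7}
t5 ∈ Sat(E[q U AX ¬q]) = {t1, t2, t3, t5, t7}, so the formula holds at t5.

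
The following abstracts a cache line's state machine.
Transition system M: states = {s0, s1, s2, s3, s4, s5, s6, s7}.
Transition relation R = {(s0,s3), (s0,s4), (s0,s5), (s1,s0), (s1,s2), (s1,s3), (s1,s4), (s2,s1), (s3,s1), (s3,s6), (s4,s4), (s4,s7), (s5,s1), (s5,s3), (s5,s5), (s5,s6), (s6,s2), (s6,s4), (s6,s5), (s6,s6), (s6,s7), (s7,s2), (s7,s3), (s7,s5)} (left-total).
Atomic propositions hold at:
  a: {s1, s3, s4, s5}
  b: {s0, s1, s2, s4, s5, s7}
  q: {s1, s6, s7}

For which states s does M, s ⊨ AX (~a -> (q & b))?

{s0, s2, s4}

Sat(~a) = {s0, s2, s6, s7}
Sat(q & b) = {s1, s7}
Sat(~a -> (q & b)) = {s1, s3, s4, s5, s7}
Sat(AX (~a -> (q & b))) = {s : every successor in {s1, s3, s4, s5, s7}} = {s0, s2, s4}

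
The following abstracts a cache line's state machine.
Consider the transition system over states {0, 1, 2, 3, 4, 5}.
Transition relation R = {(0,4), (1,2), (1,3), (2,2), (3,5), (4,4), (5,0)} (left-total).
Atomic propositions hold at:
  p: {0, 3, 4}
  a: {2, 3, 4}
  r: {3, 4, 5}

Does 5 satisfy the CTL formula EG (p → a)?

Sat(p → a) = {1, 2, 3, 4, 5}
EG (p → a): greatest fixpoint, start Z0 = {1, 2, 3, 4, 5}, keep only states in Sat with some successor in Z. Z1 = {1, 2, 3, 4}; Z2 = {1, 2, 4}; fixed.
Sat(EG (p → a)) = {1, 2, 4}
5 ∉ Sat(EG (p → a)) = {1, 2, 4}, so the formula does not hold at 5.

No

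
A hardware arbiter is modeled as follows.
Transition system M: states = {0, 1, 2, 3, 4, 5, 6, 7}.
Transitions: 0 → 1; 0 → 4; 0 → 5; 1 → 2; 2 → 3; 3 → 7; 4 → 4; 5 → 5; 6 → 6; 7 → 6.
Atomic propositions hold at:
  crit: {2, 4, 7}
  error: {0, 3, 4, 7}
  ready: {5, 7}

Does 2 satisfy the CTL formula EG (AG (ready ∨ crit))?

Sat(ready ∨ crit) = {2, 4, 5, 7}
AG (ready ∨ crit): greatest fixpoint, start Z0 = {2, 4, 5, 7}, keep only states in Sat with every successor in Z. Z1 = {4, 5}; fixed.
Sat(AG (ready ∨ crit)) = {4, 5}
EG (AG (ready ∨ crit)): greatest fixpoint, start Z0 = {4, 5}, keep only states in Sat with some successor in Z. Already a fixed point.
Sat(EG (AG (ready ∨ crit))) = {4, 5}
2 ∉ Sat(EG (AG (ready ∨ crit))) = {4, 5}, so the formula does not hold at 2.

No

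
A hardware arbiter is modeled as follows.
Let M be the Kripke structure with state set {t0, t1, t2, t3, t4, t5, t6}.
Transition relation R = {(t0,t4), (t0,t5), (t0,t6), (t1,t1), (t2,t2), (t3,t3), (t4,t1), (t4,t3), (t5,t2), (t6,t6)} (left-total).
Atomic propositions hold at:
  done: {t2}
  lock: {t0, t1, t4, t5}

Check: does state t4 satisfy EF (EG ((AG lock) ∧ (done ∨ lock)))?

AG lock: greatest fixpoint, start Z0 = {t0, t1, t4, t5}, keep only states in Sat with every successor in Z. Z1 = {t1}; fixed.
Sat(AG lock) = {t1}
Sat(done ∨ lock) = {t0, t1, t2, t4, t5}
Sat((AG lock) ∧ (done ∨ lock)) = {t1}
EG ((AG lock) ∧ (done ∨ lock)): greatest fixpoint, start Z0 = {t1}, keep only states in Sat with some successor in Z. Already a fixed point.
Sat(EG ((AG lock) ∧ (done ∨ lock))) = {t1}
EF (EG ((AG lock) ∧ (done ∨ lock))): least fixpoint, start Z0 = {t1}, add states with some successor in Z. Z1 = {t1, t4}; Z2 = {t0, t1, t4}; fixed.
Sat(EF (EG ((AG lock) ∧ (done ∨ lock)))) = {t0, t1, t4}
t4 ∈ Sat(EF (EG ((AG lock) ∧ (done ∨ lock)))) = {t0, t1, t4}, so the formula holds at t4.

Yes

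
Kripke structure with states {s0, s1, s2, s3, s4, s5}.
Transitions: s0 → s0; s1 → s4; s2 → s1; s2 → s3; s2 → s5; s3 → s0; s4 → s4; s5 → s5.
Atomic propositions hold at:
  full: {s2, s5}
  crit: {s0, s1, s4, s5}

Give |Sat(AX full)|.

Sat(AX full) = {s : every successor in {s2, s5}} = {s5}
|Sat(AX full)| = |{s5}| = 1.

1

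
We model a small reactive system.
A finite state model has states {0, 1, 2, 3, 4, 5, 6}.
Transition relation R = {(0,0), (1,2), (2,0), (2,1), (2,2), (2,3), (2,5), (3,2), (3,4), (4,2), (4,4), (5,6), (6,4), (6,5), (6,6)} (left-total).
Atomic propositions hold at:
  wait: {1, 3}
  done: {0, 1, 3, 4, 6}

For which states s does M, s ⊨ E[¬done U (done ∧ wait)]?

{1, 2, 3}

Sat(¬done) = {2, 5}
Sat(done ∧ wait) = {1, 3}
E[¬done U (done ∧ wait)]: least fixpoint, start Z0 = Sat((done ∧ wait)) = {1, 3}, add states in Sat(¬done) with some successor in Z. Z1 = {1, 2, 3}; fixed.
Sat(E[¬done U (done ∧ wait)]) = {1, 2, 3}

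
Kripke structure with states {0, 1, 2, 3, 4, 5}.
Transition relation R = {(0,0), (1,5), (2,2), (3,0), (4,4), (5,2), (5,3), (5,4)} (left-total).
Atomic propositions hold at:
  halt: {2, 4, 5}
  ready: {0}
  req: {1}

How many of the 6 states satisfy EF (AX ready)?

4

Sat(AX ready) = {s : every successor in {0}} = {0, 3}
EF (AX ready): least fixpoint, start Z0 = {0, 3}, add states with some successor in Z. Z1 = {0, 3, 5}; Z2 = {0, 1, 3, 5}; fixed.
Sat(EF (AX ready)) = {0, 1, 3, 5}
|Sat(EF (AX ready))| = |{0, 1, 3, 5}| = 4.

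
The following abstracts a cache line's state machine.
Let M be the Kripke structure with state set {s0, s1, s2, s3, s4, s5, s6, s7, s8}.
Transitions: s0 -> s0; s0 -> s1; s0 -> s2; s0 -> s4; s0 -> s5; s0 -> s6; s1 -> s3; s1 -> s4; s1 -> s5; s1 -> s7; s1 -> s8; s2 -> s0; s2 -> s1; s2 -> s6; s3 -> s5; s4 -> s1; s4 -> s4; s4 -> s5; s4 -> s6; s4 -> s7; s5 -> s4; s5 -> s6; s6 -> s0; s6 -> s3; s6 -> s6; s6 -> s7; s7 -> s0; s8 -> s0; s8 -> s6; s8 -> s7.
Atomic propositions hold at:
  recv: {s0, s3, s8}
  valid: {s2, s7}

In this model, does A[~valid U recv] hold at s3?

Yes

Sat(~valid) = {s0, s1, s3, s4, s5, s6, s8}
A[~valid U recv]: least fixpoint, start Z0 = Sat(recv) = {s0, s3, s8}, add states in Sat(~valid) with every successor in Z. Already a fixed point.
Sat(A[~valid U recv]) = {s0, s3, s8}
s3 ∈ Sat(A[~valid U recv]) = {s0, s3, s8}, so the formula holds at s3.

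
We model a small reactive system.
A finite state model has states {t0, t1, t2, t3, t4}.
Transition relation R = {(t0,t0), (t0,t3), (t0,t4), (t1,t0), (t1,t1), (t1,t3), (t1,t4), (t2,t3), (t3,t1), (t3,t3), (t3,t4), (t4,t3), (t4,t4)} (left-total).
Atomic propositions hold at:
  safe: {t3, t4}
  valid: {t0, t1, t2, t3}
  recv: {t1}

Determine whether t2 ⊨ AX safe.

Sat(AX safe) = {s : every successor in {t3, t4}} = {t2, t4}
t2 ∈ Sat(AX safe) = {t2, t4}, so the formula holds at t2.

Yes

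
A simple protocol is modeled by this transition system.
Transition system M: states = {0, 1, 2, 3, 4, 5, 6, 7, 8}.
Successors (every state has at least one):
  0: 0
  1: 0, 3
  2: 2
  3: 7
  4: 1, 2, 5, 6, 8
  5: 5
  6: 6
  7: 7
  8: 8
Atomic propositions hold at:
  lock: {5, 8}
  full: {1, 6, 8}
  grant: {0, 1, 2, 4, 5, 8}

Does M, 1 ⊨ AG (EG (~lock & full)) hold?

Sat(~lock) = {0, 1, 2, 3, 4, 6, 7}
Sat(~lock & full) = {1, 6}
EG (~lock & full): greatest fixpoint, start Z0 = {1, 6}, keep only states in Sat with some successor in Z. Z1 = {6}; fixed.
Sat(EG (~lock & full)) = {6}
AG (EG (~lock & full)): greatest fixpoint, start Z0 = {6}, keep only states in Sat with every successor in Z. Already a fixed point.
Sat(AG (EG (~lock & full))) = {6}
1 ∉ Sat(AG (EG (~lock & full))) = {6}, so the formula does not hold at 1.

No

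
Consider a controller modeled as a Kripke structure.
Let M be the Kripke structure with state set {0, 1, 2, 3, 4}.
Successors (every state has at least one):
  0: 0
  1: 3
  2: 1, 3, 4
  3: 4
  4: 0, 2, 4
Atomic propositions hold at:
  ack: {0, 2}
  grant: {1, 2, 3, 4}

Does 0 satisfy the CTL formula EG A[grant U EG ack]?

EG ack: greatest fixpoint, start Z0 = {0, 2}, keep only states in Sat with some successor in Z. Z1 = {0}; fixed.
Sat(EG ack) = {0}
A[grant U EG ack]: least fixpoint, start Z0 = Sat(EG ack) = {0}, add states in Sat(grant) with every successor in Z. Already a fixed point.
Sat(A[grant U EG ack]) = {0}
EG A[grant U EG ack]: greatest fixpoint, start Z0 = {0}, keep only states in Sat with some successor in Z. Already a fixed point.
Sat(EG A[grant U EG ack]) = {0}
0 ∈ Sat(EG A[grant U EG ack]) = {0}, so the formula holds at 0.

Yes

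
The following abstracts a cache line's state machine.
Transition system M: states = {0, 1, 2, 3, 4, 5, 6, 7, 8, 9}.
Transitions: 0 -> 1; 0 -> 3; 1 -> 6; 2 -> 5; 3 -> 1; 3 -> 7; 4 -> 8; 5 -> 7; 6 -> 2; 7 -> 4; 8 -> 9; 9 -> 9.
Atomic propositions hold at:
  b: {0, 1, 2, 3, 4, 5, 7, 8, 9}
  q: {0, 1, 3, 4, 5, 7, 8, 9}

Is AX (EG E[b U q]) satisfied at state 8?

Yes

E[b U q]: least fixpoint, start Z0 = Sat(q) = {0, 1, 3, 4, 5, 7, 8, 9}, add states in Sat(b) with some successor in Z. Z1 = {0, 1, 2, 3, 4, 5, 7, 8, 9}; fixed.
Sat(E[b U q]) = {0, 1, 2, 3, 4, 5, 7, 8, 9}
EG E[b U q]: greatest fixpoint, start Z0 = {0, 1, 2, 3, 4, 5, 7, 8, 9}, keep only states in Sat with some successor in Z. Z1 = {0, 2, 3, 4, 5, 7, 8, 9}; fixed.
Sat(EG E[b U q]) = {0, 2, 3, 4, 5, 7, 8, 9}
Sat(AX (EG E[b U q])) = {s : every successor in {0, 2, 3, 4, 5, 7, 8, 9}} = {2, 4, 5, 6, 7, 8, 9}
8 ∈ Sat(AX (EG E[b U q])) = {2, 4, 5, 6, 7, 8, 9}, so the formula holds at 8.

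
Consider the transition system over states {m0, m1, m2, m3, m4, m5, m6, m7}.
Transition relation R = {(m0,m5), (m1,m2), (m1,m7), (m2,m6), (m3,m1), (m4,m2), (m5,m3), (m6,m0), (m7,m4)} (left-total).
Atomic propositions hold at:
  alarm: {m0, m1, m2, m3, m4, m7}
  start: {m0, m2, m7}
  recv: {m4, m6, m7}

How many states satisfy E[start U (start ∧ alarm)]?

3

Sat(start ∧ alarm) = {m0, m2, m7}
E[start U (start ∧ alarm)]: least fixpoint, start Z0 = Sat((start ∧ alarm)) = {m0, m2, m7}, add states in Sat(start) with some successor in Z. Already a fixed point.
Sat(E[start U (start ∧ alarm)]) = {m0, m2, m7}
|Sat(E[start U (start ∧ alarm)])| = |{m0, m2, m7}| = 3.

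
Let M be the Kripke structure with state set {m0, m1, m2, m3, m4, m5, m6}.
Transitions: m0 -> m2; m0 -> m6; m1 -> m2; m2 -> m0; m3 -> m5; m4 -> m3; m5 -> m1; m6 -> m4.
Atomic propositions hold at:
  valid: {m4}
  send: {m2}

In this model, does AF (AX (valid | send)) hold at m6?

Sat(valid | send) = {m2, m4}
Sat(AX (valid | send)) = {s : every successor in {m2, m4}} = {m1, m6}
AF (AX (valid | send)): least fixpoint, start Z0 = {m1, m6}, add states with every successor in Z. Z1 = {m1, m5, m6}; Z2 = {m1, m3, m5, m6}; Z3 = {m1, m3, m4, m5, m6}; fixed.
Sat(AF (AX (valid | send))) = {m1, m3, m4, m5, m6}
m6 ∈ Sat(AF (AX (valid | send))) = {m1, m3, m4, m5, m6}, so the formula holds at m6.

Yes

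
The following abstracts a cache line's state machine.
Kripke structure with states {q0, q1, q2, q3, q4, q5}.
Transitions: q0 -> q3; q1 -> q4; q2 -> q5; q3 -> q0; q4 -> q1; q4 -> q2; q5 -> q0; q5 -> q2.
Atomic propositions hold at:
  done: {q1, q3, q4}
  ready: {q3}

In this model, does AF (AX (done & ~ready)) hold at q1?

Yes

Sat(~ready) = {q0, q1, q2, q4, q5}
Sat(done & ~ready) = {q1, q4}
Sat(AX (done & ~ready)) = {s : every successor in {q1, q4}} = {q1}
AF (AX (done & ~ready)): least fixpoint, start Z0 = {q1}, add states with every successor in Z. Already a fixed point.
Sat(AF (AX (done & ~ready))) = {q1}
q1 ∈ Sat(AF (AX (done & ~ready))) = {q1}, so the formula holds at q1.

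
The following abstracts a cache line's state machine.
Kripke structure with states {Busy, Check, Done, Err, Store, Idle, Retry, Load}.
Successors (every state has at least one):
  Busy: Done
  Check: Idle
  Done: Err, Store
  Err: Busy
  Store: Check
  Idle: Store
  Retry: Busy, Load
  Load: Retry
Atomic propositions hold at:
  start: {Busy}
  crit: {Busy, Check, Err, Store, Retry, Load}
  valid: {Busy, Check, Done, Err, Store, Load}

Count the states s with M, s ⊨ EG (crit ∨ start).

Sat(crit ∨ start) = {Busy, Check, Err, Store, Retry, Load}
EG (crit ∨ start): greatest fixpoint, start Z0 = {Busy, Check, Err, Store, Retry, Load}, keep only states in Sat with some successor in Z. Z1 = {Err, Store, Retry, Load}; Z2 = {Retry, Load}; fixed.
Sat(EG (crit ∨ start)) = {Retry, Load}
|Sat(EG (crit ∨ start))| = |{Retry, Load}| = 2.

2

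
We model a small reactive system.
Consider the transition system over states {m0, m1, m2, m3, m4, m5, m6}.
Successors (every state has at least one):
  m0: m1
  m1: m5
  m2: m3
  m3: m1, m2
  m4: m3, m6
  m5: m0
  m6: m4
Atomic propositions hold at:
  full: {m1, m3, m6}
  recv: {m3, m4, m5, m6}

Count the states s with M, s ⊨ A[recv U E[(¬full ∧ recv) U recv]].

4

Sat(¬full) = {m0, m2, m4, m5}
Sat(¬full ∧ recv) = {m4, m5}
E[(¬full ∧ recv) U recv]: least fixpoint, start Z0 = Sat(recv) = {m3, m4, m5, m6}, add states in Sat(¬full ∧ recv) with some successor in Z. Already a fixed point.
Sat(E[(¬full ∧ recv) U recv]) = {m3, m4, m5, m6}
A[recv U E[(¬full ∧ recv) U recv]]: least fixpoint, start Z0 = Sat(E[(¬full ∧ recv) U recv]) = {m3, m4, m5, m6}, add states in Sat(recv) with every successor in Z. Already a fixed point.
Sat(A[recv U E[(¬full ∧ recv) U recv]]) = {m3, m4, m5, m6}
|Sat(A[recv U E[(¬full ∧ recv) U recv]])| = |{m3, m4, m5, m6}| = 4.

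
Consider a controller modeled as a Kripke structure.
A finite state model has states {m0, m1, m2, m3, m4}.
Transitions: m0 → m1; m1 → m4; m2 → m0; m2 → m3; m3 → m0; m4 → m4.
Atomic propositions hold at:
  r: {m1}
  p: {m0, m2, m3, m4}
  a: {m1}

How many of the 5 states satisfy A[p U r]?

4

A[p U r]: least fixpoint, start Z0 = Sat(r) = {m1}, add states in Sat(p) with every successor in Z. Z1 = {m0, m1}; Z2 = {m0, m1, m3}; Z3 = {m0, m1, m2, m3}; fixed.
Sat(A[p U r]) = {m0, m1, m2, m3}
|Sat(A[p U r])| = |{m0, m1, m2, m3}| = 4.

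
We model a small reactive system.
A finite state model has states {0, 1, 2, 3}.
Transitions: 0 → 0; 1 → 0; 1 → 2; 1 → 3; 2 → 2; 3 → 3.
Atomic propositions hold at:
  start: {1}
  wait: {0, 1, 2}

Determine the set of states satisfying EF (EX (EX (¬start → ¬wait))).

{1, 3}

Sat(¬start) = {0, 2, 3}
Sat(¬wait) = {3}
Sat(¬start → ¬wait) = {1, 3}
Sat(EX (¬start → ¬wait)) = {s : some successor in {1, 3}} = {1, 3}
Sat(EX (EX (¬start → ¬wait))) = {s : some successor in {1, 3}} = {1, 3}
EF (EX (EX (¬start → ¬wait))): least fixpoint, start Z0 = {1, 3}, add states with some successor in Z. Already a fixed point.
Sat(EF (EX (EX (¬start → ¬wait)))) = {1, 3}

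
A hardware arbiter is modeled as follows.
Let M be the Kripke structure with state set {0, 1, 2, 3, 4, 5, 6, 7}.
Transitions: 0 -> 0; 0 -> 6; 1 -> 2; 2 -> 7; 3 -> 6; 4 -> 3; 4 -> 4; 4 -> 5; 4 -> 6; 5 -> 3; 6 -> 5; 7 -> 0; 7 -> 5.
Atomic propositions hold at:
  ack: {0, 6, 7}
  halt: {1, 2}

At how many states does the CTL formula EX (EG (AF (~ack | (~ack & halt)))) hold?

Sat(~ack) = {1, 2, 3, 4, 5}
Sat(~ack & halt) = {1, 2}
Sat(~ack | (~ack & halt)) = {1, 2, 3, 4, 5}
AF (~ack | (~ack & halt)): least fixpoint, start Z0 = {1, 2, 3, 4, 5}, add states with every successor in Z. Z1 = {1, 2, 3, 4, 5, 6}; fixed.
Sat(AF (~ack | (~ack & halt))) = {1, 2, 3, 4, 5, 6}
EG (AF (~ack | (~ack & halt))): greatest fixpoint, start Z0 = {1, 2, 3, 4, 5, 6}, keep only states in Sat with some successor in Z. Z1 = {1, 3, 4, 5, 6}; Z2 = {3, 4, 5, 6}; fixed.
Sat(EG (AF (~ack | (~ack & halt)))) = {3, 4, 5, 6}
Sat(EX (EG (AF (~ack | (~ack & halt))))) = {s : some successor in {3, 4, 5, 6}} = {0, 3, 4, 5, 6, 7}
|Sat(EX (EG (AF (~ack | (~ack & halt)))))| = |{0, 3, 4, 5, 6, 7}| = 6.

6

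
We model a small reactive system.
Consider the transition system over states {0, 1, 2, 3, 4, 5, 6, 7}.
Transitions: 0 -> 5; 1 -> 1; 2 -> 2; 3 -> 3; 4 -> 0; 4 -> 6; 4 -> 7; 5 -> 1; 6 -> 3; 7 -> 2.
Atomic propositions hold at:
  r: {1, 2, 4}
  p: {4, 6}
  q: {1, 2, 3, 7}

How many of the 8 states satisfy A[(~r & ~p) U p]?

Sat(~r) = {0, 3, 5, 6, 7}
Sat(~p) = {0, 1, 2, 3, 5, 7}
Sat(~r & ~p) = {0, 3, 5, 7}
A[(~r & ~p) U p]: least fixpoint, start Z0 = Sat(p) = {4, 6}, add states in Sat(~r & ~p) with every successor in Z. Already a fixed point.
Sat(A[(~r & ~p) U p]) = {4, 6}
|Sat(A[(~r & ~p) U p])| = |{4, 6}| = 2.

2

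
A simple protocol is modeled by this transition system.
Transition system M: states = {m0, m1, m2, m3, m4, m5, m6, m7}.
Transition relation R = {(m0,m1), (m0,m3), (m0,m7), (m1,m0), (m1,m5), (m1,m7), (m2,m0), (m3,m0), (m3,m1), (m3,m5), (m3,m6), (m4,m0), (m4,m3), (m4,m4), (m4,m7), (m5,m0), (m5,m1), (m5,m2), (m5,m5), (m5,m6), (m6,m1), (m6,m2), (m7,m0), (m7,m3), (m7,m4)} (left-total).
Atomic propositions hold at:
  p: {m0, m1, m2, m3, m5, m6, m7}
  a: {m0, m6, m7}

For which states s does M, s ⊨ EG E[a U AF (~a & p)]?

{m0, m1, m2, m3, m5, m6, m7}

Sat(~a) = {m1, m2, m3, m4, m5}
Sat(~a & p) = {m1, m2, m3, m5}
AF (~a & p): least fixpoint, start Z0 = {m1, m2, m3, m5}, add states with every successor in Z. Z1 = {m1, m2, m3, m5, m6}; fixed.
Sat(AF (~a & p)) = {m1, m2, m3, m5, m6}
E[a U AF (~a & p)]: least fixpoint, start Z0 = Sat(AF (~a & p)) = {m1, m2, m3, m5, m6}, add states in Sat(a) with some successor in Z. Z1 = {m0, m1, m2, m3, m5, m6, m7}; fixed.
Sat(E[a U AF (~a & p)]) = {m0, m1, m2, m3, m5, m6, m7}
EG E[a U AF (~a & p)]: greatest fixpoint, start Z0 = {m0, m1, m2, m3, m5, m6, m7}, keep only states in Sat with some successor in Z. Already a fixed point.
Sat(EG E[a U AF (~a & p)]) = {m0, m1, m2, m3, m5, m6, m7}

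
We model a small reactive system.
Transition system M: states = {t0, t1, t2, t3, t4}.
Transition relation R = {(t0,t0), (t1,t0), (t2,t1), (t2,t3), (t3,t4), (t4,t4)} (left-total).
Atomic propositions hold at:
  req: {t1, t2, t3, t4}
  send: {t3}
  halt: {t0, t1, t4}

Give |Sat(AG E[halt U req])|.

2

E[halt U req]: least fixpoint, start Z0 = Sat(req) = {t1, t2, t3, t4}, add states in Sat(halt) with some successor in Z. Already a fixed point.
Sat(E[halt U req]) = {t1, t2, t3, t4}
AG E[halt U req]: greatest fixpoint, start Z0 = {t1, t2, t3, t4}, keep only states in Sat with every successor in Z. Z1 = {t2, t3, t4}; Z2 = {t3, t4}; fixed.
Sat(AG E[halt U req]) = {t3, t4}
|Sat(AG E[halt U req])| = |{t3, t4}| = 2.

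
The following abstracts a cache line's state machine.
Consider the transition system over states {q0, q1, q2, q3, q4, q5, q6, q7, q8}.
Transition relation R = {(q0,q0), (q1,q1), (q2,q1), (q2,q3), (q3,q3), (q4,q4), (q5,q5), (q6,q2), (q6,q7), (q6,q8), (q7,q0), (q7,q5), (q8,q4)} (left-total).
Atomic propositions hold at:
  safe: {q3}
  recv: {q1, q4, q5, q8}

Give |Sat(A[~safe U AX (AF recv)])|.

Sat(~safe) = {q0, q1, q2, q4, q5, q6, q7, q8}
AF recv: least fixpoint, start Z0 = {q1, q4, q5, q8}, add states with every successor in Z. Already a fixed point.
Sat(AF recv) = {q1, q4, q5, q8}
Sat(AX (AF recv)) = {s : every successor in {q1, q4, q5, q8}} = {q1, q4, q5, q8}
A[~safe U AX (AF recv)]: least fixpoint, start Z0 = Sat(AX (AF recv)) = {q1, q4, q5, q8}, add states in Sat(~safe) with every successor in Z. Already a fixed point.
Sat(A[~safe U AX (AF recv)]) = {q1, q4, q5, q8}
|Sat(A[~safe U AX (AF recv)])| = |{q1, q4, q5, q8}| = 4.

4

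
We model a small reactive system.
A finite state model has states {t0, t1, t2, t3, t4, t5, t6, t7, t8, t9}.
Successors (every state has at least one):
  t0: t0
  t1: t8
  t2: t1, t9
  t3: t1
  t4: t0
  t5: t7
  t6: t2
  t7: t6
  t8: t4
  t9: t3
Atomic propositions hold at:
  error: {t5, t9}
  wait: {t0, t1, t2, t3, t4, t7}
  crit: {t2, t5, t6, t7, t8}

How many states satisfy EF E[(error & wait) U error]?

Sat(error & wait) = ∅
E[(error & wait) U error]: least fixpoint, start Z0 = Sat(error) = {t5, t9}, add states in Sat(error & wait) with some successor in Z. Already a fixed point.
Sat(E[(error & wait) U error]) = {t5, t9}
EF E[(error & wait) U error]: least fixpoint, start Z0 = {t5, t9}, add states with some successor in Z. Z1 = {t2, t5, t9}; Z2 = {t2, t5, t6, t9}; Z3 = {t2, t5, t6, t7, t9}; fixed.
Sat(EF E[(error & wait) U error]) = {t2, t5, t6, t7, t9}
|Sat(EF E[(error & wait) U error])| = |{t2, t5, t6, t7, t9}| = 5.

5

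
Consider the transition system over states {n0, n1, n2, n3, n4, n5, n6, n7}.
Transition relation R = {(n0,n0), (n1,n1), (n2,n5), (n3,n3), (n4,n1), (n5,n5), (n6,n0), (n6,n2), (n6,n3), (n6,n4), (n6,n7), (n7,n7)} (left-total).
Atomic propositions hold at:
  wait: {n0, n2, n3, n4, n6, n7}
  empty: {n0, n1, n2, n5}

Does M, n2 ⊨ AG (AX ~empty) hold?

No

Sat(~empty) = {n3, n4, n6, n7}
Sat(AX ~empty) = {s : every successor in {n3, n4, n6, n7}} = {n3, n7}
AG (AX ~empty): greatest fixpoint, start Z0 = {n3, n7}, keep only states in Sat with every successor in Z. Already a fixed point.
Sat(AG (AX ~empty)) = {n3, n7}
n2 ∉ Sat(AG (AX ~empty)) = {n3, n7}, so the formula does not hold at n2.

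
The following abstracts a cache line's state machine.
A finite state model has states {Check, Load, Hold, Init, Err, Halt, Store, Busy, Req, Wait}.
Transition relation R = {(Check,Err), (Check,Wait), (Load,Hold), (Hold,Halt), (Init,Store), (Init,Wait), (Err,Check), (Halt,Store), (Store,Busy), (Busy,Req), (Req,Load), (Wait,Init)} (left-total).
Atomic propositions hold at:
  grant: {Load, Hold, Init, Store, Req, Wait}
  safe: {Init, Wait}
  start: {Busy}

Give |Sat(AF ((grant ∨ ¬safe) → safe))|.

2

Sat(¬safe) = {Check, Load, Hold, Err, Halt, Store, Busy, Req}
Sat(grant ∨ ¬safe) = {Check, Load, Hold, Init, Err, Halt, Store, Busy, Req, Wait}
Sat((grant ∨ ¬safe) → safe) = {Init, Wait}
AF ((grant ∨ ¬safe) → safe): least fixpoint, start Z0 = {Init, Wait}, add states with every successor in Z. Already a fixed point.
Sat(AF ((grant ∨ ¬safe) → safe)) = {Init, Wait}
|Sat(AF ((grant ∨ ¬safe) → safe))| = |{Init, Wait}| = 2.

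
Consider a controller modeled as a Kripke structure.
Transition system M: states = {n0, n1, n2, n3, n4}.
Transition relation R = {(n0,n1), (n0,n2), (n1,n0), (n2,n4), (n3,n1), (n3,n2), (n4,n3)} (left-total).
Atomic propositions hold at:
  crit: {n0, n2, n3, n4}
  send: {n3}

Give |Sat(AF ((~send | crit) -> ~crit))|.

Sat(~send) = {n0, n1, n2, n4}
Sat(~send | crit) = {n0, n1, n2, n3, n4}
Sat(~crit) = {n1}
Sat((~send | crit) -> ~crit) = {n1}
AF ((~send | crit) -> ~crit): least fixpoint, start Z0 = {n1}, add states with every successor in Z. Already a fixed point.
Sat(AF ((~send | crit) -> ~crit)) = {n1}
|Sat(AF ((~send | crit) -> ~crit))| = |{n1}| = 1.

1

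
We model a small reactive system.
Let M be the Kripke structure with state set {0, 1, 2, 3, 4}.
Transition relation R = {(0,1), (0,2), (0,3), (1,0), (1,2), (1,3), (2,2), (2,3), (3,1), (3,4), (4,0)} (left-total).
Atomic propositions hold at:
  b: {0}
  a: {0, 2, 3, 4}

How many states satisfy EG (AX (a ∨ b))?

2

Sat(a ∨ b) = {0, 2, 3, 4}
Sat(AX (a ∨ b)) = {s : every successor in {0, 2, 3, 4}} = {1, 2, 4}
EG (AX (a ∨ b)): greatest fixpoint, start Z0 = {1, 2, 4}, keep only states in Sat with some successor in Z. Z1 = {1, 2}; fixed.
Sat(EG (AX (a ∨ b))) = {1, 2}
|Sat(EG (AX (a ∨ b)))| = |{1, 2}| = 2.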